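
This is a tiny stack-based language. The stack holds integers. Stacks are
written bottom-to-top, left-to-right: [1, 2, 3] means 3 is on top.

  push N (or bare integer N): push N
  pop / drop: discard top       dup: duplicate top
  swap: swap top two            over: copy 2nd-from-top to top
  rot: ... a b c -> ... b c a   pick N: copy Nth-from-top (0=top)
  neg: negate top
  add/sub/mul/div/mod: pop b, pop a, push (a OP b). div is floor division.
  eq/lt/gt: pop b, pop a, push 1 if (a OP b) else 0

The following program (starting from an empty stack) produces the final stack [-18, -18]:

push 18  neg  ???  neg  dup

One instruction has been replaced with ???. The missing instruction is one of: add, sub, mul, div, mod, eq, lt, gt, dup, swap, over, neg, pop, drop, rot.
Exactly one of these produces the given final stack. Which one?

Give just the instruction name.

Answer: neg

Derivation:
Stack before ???: [-18]
Stack after ???:  [18]
The instruction that transforms [-18] -> [18] is: neg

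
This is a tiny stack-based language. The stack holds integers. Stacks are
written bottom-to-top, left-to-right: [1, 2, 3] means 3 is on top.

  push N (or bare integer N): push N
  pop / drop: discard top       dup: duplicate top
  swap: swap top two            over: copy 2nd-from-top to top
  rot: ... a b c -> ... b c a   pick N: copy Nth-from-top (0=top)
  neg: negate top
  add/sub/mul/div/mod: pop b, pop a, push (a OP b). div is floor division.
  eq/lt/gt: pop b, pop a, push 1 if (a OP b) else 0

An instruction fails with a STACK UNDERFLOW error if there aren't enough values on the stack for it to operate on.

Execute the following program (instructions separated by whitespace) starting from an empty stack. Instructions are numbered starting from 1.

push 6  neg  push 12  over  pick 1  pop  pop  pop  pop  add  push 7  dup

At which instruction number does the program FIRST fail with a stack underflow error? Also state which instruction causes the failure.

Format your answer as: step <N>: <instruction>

Step 1 ('push 6'): stack = [6], depth = 1
Step 2 ('neg'): stack = [-6], depth = 1
Step 3 ('push 12'): stack = [-6, 12], depth = 2
Step 4 ('over'): stack = [-6, 12, -6], depth = 3
Step 5 ('pick 1'): stack = [-6, 12, -6, 12], depth = 4
Step 6 ('pop'): stack = [-6, 12, -6], depth = 3
Step 7 ('pop'): stack = [-6, 12], depth = 2
Step 8 ('pop'): stack = [-6], depth = 1
Step 9 ('pop'): stack = [], depth = 0
Step 10 ('add'): needs 2 value(s) but depth is 0 — STACK UNDERFLOW

Answer: step 10: add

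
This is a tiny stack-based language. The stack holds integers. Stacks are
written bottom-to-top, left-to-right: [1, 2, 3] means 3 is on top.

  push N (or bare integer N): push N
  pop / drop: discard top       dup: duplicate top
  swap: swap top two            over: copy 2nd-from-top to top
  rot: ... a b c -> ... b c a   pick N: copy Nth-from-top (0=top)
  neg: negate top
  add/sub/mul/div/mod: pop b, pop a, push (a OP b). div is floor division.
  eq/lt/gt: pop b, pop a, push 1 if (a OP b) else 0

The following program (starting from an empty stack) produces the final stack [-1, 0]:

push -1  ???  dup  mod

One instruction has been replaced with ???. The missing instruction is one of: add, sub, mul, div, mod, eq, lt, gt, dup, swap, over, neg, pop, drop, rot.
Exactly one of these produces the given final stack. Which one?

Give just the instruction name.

Stack before ???: [-1]
Stack after ???:  [-1, -1]
The instruction that transforms [-1] -> [-1, -1] is: dup

Answer: dup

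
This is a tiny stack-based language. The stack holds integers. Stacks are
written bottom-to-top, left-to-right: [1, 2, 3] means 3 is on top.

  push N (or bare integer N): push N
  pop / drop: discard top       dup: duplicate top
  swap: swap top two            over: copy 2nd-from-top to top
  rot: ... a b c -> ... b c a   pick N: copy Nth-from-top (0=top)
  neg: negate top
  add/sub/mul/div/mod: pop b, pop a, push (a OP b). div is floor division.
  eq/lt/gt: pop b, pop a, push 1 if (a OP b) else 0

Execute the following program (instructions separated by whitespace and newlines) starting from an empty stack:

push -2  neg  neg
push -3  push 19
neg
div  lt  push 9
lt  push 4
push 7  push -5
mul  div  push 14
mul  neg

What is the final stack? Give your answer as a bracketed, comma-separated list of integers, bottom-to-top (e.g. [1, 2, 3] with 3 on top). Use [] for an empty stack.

After 'push -2': [-2]
After 'neg': [2]
After 'neg': [-2]
After 'push -3': [-2, -3]
After 'push 19': [-2, -3, 19]
After 'neg': [-2, -3, -19]
After 'div': [-2, 0]
After 'lt': [1]
After 'push 9': [1, 9]
After 'lt': [1]
After 'push 4': [1, 4]
After 'push 7': [1, 4, 7]
After 'push -5': [1, 4, 7, -5]
After 'mul': [1, 4, -35]
After 'div': [1, -1]
After 'push 14': [1, -1, 14]
After 'mul': [1, -14]
After 'neg': [1, 14]

Answer: [1, 14]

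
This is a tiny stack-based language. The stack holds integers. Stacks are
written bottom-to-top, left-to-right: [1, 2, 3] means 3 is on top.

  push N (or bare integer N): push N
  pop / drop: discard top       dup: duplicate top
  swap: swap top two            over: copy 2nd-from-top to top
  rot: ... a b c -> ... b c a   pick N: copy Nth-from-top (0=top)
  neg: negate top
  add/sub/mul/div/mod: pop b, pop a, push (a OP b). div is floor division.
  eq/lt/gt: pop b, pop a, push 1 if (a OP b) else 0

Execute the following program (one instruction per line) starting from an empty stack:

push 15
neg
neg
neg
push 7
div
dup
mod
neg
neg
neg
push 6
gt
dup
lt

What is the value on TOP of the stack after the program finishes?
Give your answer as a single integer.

Answer: 0

Derivation:
After 'push 15': [15]
After 'neg': [-15]
After 'neg': [15]
After 'neg': [-15]
After 'push 7': [-15, 7]
After 'div': [-3]
After 'dup': [-3, -3]
After 'mod': [0]
After 'neg': [0]
After 'neg': [0]
After 'neg': [0]
After 'push 6': [0, 6]
After 'gt': [0]
After 'dup': [0, 0]
After 'lt': [0]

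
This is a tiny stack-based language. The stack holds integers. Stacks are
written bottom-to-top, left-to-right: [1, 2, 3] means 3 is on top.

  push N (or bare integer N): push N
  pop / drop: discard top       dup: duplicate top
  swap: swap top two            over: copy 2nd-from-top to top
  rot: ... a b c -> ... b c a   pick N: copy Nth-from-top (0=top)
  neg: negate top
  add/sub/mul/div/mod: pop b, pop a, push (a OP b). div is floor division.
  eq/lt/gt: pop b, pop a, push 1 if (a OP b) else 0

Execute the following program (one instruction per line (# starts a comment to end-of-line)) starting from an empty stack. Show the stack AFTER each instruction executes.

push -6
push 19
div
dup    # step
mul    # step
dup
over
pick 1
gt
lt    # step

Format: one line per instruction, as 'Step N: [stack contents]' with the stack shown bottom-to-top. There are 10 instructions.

Step 1: [-6]
Step 2: [-6, 19]
Step 3: [-1]
Step 4: [-1, -1]
Step 5: [1]
Step 6: [1, 1]
Step 7: [1, 1, 1]
Step 8: [1, 1, 1, 1]
Step 9: [1, 1, 0]
Step 10: [1, 0]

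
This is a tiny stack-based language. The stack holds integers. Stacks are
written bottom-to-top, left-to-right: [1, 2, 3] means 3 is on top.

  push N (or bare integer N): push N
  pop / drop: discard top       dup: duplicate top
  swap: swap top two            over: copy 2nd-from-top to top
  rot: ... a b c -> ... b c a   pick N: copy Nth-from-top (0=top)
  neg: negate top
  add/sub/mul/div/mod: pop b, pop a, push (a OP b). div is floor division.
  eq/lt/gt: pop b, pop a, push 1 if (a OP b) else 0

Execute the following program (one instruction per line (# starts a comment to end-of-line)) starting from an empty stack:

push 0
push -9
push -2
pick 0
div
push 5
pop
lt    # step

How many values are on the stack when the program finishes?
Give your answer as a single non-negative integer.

After 'push 0': stack = [0] (depth 1)
After 'push -9': stack = [0, -9] (depth 2)
After 'push -2': stack = [0, -9, -2] (depth 3)
After 'pick 0': stack = [0, -9, -2, -2] (depth 4)
After 'div': stack = [0, -9, 1] (depth 3)
After 'push 5': stack = [0, -9, 1, 5] (depth 4)
After 'pop': stack = [0, -9, 1] (depth 3)
After 'lt': stack = [0, 1] (depth 2)

Answer: 2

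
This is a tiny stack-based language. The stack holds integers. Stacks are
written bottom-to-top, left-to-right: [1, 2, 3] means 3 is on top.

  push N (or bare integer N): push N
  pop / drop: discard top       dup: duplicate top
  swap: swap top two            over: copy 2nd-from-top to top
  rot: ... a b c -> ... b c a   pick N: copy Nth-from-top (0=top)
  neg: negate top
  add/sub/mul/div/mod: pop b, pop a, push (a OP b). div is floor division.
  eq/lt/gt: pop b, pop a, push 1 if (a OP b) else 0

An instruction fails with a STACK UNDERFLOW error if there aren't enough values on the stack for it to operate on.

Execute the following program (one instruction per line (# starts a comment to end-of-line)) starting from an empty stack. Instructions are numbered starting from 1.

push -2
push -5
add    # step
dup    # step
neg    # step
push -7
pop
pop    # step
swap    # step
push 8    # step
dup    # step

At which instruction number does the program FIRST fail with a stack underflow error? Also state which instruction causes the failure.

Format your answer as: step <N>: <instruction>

Answer: step 9: swap

Derivation:
Step 1 ('push -2'): stack = [-2], depth = 1
Step 2 ('push -5'): stack = [-2, -5], depth = 2
Step 3 ('add'): stack = [-7], depth = 1
Step 4 ('dup'): stack = [-7, -7], depth = 2
Step 5 ('neg'): stack = [-7, 7], depth = 2
Step 6 ('push -7'): stack = [-7, 7, -7], depth = 3
Step 7 ('pop'): stack = [-7, 7], depth = 2
Step 8 ('pop'): stack = [-7], depth = 1
Step 9 ('swap'): needs 2 value(s) but depth is 1 — STACK UNDERFLOW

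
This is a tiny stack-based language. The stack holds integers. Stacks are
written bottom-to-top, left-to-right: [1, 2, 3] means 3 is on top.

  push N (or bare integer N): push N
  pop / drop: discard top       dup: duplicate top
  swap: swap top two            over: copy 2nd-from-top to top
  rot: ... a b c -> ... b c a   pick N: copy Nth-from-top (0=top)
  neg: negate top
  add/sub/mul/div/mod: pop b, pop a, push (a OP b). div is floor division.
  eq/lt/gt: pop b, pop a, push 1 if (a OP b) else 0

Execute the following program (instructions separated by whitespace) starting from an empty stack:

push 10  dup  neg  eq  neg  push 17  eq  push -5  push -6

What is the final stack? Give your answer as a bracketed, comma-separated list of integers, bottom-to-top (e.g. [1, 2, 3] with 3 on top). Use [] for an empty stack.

Answer: [0, -5, -6]

Derivation:
After 'push 10': [10]
After 'dup': [10, 10]
After 'neg': [10, -10]
After 'eq': [0]
After 'neg': [0]
After 'push 17': [0, 17]
After 'eq': [0]
After 'push -5': [0, -5]
After 'push -6': [0, -5, -6]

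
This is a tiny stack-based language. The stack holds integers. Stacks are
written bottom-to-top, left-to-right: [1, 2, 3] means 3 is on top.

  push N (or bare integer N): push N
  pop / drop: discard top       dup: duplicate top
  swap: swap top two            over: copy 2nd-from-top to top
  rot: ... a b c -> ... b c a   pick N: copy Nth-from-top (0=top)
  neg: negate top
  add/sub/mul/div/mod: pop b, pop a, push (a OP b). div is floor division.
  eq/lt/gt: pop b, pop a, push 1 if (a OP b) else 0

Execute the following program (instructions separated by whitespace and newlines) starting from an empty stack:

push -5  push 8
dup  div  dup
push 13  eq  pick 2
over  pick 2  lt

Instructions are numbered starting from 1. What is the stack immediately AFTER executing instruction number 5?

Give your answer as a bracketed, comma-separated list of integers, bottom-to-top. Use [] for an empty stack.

Step 1 ('push -5'): [-5]
Step 2 ('push 8'): [-5, 8]
Step 3 ('dup'): [-5, 8, 8]
Step 4 ('div'): [-5, 1]
Step 5 ('dup'): [-5, 1, 1]

Answer: [-5, 1, 1]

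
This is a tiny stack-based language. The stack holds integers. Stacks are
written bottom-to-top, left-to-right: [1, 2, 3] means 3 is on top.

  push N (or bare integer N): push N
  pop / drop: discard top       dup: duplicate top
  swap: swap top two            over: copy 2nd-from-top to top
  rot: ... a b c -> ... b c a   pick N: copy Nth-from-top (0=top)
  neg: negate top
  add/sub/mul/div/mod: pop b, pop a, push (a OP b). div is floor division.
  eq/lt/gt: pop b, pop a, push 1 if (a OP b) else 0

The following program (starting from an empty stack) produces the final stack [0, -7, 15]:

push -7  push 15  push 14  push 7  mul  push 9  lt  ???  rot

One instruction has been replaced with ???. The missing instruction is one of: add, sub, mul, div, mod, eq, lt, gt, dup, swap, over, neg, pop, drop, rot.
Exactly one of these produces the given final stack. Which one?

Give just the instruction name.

Stack before ???: [-7, 15, 0]
Stack after ???:  [15, 0, -7]
The instruction that transforms [-7, 15, 0] -> [15, 0, -7] is: rot

Answer: rot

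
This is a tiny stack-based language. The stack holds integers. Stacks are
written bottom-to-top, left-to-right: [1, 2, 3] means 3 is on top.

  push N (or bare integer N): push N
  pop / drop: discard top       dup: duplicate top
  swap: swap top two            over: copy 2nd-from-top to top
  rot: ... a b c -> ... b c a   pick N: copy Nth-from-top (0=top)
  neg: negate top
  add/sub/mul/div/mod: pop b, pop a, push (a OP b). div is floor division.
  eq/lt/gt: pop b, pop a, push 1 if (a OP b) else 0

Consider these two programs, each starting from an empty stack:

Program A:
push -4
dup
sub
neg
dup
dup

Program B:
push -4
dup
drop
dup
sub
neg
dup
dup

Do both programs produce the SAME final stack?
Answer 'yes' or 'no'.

Program A trace:
  After 'push -4': [-4]
  After 'dup': [-4, -4]
  After 'sub': [0]
  After 'neg': [0]
  After 'dup': [0, 0]
  After 'dup': [0, 0, 0]
Program A final stack: [0, 0, 0]

Program B trace:
  After 'push -4': [-4]
  After 'dup': [-4, -4]
  After 'drop': [-4]
  After 'dup': [-4, -4]
  After 'sub': [0]
  After 'neg': [0]
  After 'dup': [0, 0]
  After 'dup': [0, 0, 0]
Program B final stack: [0, 0, 0]
Same: yes

Answer: yes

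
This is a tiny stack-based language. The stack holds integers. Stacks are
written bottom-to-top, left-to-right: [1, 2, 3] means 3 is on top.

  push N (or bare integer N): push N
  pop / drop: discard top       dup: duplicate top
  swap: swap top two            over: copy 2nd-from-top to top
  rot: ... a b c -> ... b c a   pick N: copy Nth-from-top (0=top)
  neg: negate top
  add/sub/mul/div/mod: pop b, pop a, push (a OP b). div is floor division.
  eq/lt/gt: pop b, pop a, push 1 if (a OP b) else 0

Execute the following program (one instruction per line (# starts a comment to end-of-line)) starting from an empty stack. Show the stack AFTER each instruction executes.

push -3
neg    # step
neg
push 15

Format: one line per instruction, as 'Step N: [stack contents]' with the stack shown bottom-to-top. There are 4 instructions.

Step 1: [-3]
Step 2: [3]
Step 3: [-3]
Step 4: [-3, 15]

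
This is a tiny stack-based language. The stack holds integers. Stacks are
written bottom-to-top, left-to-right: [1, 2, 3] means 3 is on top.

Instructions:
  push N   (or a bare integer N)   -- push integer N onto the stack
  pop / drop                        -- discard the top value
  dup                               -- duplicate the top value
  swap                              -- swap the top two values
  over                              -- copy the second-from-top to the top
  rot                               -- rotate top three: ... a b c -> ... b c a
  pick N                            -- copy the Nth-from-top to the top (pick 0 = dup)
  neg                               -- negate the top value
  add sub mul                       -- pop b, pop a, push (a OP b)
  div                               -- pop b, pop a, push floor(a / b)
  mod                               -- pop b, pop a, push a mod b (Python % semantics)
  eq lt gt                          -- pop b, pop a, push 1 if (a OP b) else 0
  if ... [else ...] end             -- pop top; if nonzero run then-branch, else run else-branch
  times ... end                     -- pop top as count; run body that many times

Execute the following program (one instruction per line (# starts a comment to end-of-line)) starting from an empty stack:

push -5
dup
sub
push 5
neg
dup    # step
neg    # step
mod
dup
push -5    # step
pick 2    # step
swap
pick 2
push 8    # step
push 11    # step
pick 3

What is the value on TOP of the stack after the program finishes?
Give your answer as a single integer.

After 'push -5': [-5]
After 'dup': [-5, -5]
After 'sub': [0]
After 'push 5': [0, 5]
After 'neg': [0, -5]
After 'dup': [0, -5, -5]
After 'neg': [0, -5, 5]
After 'mod': [0, 0]
After 'dup': [0, 0, 0]
After 'push -5': [0, 0, 0, -5]
After 'pick 2': [0, 0, 0, -5, 0]
After 'swap': [0, 0, 0, 0, -5]
After 'pick 2': [0, 0, 0, 0, -5, 0]
After 'push 8': [0, 0, 0, 0, -5, 0, 8]
After 'push 11': [0, 0, 0, 0, -5, 0, 8, 11]
After 'pick 3': [0, 0, 0, 0, -5, 0, 8, 11, -5]

Answer: -5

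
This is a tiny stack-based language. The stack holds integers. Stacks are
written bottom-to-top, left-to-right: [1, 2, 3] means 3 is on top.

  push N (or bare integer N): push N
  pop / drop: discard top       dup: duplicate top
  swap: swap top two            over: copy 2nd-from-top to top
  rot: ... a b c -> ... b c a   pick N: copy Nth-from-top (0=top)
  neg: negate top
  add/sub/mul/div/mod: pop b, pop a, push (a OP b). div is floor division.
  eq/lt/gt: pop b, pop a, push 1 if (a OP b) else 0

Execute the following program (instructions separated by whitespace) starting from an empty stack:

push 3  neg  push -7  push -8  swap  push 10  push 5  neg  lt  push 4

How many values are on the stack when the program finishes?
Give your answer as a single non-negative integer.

After 'push 3': stack = [3] (depth 1)
After 'neg': stack = [-3] (depth 1)
After 'push -7': stack = [-3, -7] (depth 2)
After 'push -8': stack = [-3, -7, -8] (depth 3)
After 'swap': stack = [-3, -8, -7] (depth 3)
After 'push 10': stack = [-3, -8, -7, 10] (depth 4)
After 'push 5': stack = [-3, -8, -7, 10, 5] (depth 5)
After 'neg': stack = [-3, -8, -7, 10, -5] (depth 5)
After 'lt': stack = [-3, -8, -7, 0] (depth 4)
After 'push 4': stack = [-3, -8, -7, 0, 4] (depth 5)

Answer: 5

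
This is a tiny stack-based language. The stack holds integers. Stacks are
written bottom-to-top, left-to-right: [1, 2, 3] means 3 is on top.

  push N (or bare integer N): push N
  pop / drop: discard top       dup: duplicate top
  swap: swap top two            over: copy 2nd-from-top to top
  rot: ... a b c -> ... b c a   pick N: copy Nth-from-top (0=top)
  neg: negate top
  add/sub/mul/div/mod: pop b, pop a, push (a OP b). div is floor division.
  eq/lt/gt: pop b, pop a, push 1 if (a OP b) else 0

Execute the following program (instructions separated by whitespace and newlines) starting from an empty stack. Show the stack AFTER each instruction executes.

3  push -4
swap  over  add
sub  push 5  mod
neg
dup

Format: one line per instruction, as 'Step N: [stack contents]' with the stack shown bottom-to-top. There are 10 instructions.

Step 1: [3]
Step 2: [3, -4]
Step 3: [-4, 3]
Step 4: [-4, 3, -4]
Step 5: [-4, -1]
Step 6: [-3]
Step 7: [-3, 5]
Step 8: [2]
Step 9: [-2]
Step 10: [-2, -2]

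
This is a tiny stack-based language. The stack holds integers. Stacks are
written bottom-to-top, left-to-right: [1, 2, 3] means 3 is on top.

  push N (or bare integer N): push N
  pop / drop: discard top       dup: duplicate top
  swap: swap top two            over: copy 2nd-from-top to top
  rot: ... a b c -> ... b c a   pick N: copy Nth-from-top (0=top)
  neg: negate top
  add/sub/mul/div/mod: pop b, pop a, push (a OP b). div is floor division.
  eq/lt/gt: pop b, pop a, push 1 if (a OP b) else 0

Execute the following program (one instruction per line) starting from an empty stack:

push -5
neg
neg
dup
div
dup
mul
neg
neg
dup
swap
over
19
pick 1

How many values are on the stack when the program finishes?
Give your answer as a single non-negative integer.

Answer: 5

Derivation:
After 'push -5': stack = [-5] (depth 1)
After 'neg': stack = [5] (depth 1)
After 'neg': stack = [-5] (depth 1)
After 'dup': stack = [-5, -5] (depth 2)
After 'div': stack = [1] (depth 1)
After 'dup': stack = [1, 1] (depth 2)
After 'mul': stack = [1] (depth 1)
After 'neg': stack = [-1] (depth 1)
After 'neg': stack = [1] (depth 1)
After 'dup': stack = [1, 1] (depth 2)
After 'swap': stack = [1, 1] (depth 2)
After 'over': stack = [1, 1, 1] (depth 3)
After 'push 19': stack = [1, 1, 1, 19] (depth 4)
After 'pick 1': stack = [1, 1, 1, 19, 1] (depth 5)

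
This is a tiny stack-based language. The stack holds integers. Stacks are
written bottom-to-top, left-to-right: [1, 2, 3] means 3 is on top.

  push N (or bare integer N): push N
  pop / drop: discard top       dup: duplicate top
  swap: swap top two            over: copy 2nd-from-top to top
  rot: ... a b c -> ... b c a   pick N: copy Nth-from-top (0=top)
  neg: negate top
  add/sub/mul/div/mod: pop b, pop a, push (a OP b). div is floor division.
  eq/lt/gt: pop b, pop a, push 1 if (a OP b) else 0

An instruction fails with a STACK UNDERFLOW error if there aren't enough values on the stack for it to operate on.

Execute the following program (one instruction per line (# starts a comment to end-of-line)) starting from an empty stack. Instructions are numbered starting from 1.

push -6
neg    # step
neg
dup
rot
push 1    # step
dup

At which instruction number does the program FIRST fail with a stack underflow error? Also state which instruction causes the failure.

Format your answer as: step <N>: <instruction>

Answer: step 5: rot

Derivation:
Step 1 ('push -6'): stack = [-6], depth = 1
Step 2 ('neg'): stack = [6], depth = 1
Step 3 ('neg'): stack = [-6], depth = 1
Step 4 ('dup'): stack = [-6, -6], depth = 2
Step 5 ('rot'): needs 3 value(s) but depth is 2 — STACK UNDERFLOW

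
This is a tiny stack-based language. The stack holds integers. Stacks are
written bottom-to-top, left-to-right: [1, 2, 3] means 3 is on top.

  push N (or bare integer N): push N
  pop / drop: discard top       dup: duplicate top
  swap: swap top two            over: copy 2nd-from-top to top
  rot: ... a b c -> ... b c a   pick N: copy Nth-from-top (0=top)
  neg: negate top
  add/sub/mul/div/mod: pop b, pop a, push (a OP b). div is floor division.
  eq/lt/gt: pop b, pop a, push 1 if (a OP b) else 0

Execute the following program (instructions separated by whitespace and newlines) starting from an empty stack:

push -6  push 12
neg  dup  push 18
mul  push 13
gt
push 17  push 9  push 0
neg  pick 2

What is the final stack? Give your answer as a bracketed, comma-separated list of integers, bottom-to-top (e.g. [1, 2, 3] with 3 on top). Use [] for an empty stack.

Answer: [-6, -12, 0, 17, 9, 0, 17]

Derivation:
After 'push -6': [-6]
After 'push 12': [-6, 12]
After 'neg': [-6, -12]
After 'dup': [-6, -12, -12]
After 'push 18': [-6, -12, -12, 18]
After 'mul': [-6, -12, -216]
After 'push 13': [-6, -12, -216, 13]
After 'gt': [-6, -12, 0]
After 'push 17': [-6, -12, 0, 17]
After 'push 9': [-6, -12, 0, 17, 9]
After 'push 0': [-6, -12, 0, 17, 9, 0]
After 'neg': [-6, -12, 0, 17, 9, 0]
After 'pick 2': [-6, -12, 0, 17, 9, 0, 17]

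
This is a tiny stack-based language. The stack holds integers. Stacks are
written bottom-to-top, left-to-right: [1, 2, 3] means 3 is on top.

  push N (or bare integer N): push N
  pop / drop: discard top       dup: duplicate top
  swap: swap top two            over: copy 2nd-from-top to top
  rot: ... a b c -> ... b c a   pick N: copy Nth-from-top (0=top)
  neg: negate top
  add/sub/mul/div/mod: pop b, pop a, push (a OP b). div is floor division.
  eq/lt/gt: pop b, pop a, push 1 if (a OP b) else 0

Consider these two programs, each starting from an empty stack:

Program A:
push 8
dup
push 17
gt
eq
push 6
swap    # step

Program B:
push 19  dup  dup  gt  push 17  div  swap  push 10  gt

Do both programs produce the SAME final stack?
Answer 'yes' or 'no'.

Program A trace:
  After 'push 8': [8]
  After 'dup': [8, 8]
  After 'push 17': [8, 8, 17]
  After 'gt': [8, 0]
  After 'eq': [0]
  After 'push 6': [0, 6]
  After 'swap': [6, 0]
Program A final stack: [6, 0]

Program B trace:
  After 'push 19': [19]
  After 'dup': [19, 19]
  After 'dup': [19, 19, 19]
  After 'gt': [19, 0]
  After 'push 17': [19, 0, 17]
  After 'div': [19, 0]
  After 'swap': [0, 19]
  After 'push 10': [0, 19, 10]
  After 'gt': [0, 1]
Program B final stack: [0, 1]
Same: no

Answer: no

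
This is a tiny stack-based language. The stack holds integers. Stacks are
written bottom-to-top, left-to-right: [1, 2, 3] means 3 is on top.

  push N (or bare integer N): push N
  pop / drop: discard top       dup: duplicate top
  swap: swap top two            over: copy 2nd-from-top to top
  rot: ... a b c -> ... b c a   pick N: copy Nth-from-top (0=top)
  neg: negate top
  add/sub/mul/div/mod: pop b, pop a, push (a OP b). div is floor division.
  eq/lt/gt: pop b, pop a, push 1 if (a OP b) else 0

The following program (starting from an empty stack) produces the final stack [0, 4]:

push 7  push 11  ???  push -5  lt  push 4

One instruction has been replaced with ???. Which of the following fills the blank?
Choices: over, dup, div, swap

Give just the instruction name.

Stack before ???: [7, 11]
Stack after ???:  [0]
Checking each choice:
  over: produces [7, 11, 0, 4]
  dup: produces [7, 11, 0, 4]
  div: MATCH
  swap: produces [11, 0, 4]


Answer: div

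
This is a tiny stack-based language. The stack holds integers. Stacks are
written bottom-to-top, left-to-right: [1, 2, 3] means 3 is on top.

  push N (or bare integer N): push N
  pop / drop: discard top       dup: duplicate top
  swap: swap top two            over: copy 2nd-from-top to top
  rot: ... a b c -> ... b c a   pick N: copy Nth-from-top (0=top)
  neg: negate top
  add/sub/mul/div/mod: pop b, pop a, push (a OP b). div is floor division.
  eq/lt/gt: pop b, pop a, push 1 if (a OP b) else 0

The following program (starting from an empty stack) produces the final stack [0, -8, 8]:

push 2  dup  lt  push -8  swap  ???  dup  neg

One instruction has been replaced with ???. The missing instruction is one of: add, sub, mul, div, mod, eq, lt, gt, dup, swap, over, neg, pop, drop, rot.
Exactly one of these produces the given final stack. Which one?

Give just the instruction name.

Answer: swap

Derivation:
Stack before ???: [-8, 0]
Stack after ???:  [0, -8]
The instruction that transforms [-8, 0] -> [0, -8] is: swap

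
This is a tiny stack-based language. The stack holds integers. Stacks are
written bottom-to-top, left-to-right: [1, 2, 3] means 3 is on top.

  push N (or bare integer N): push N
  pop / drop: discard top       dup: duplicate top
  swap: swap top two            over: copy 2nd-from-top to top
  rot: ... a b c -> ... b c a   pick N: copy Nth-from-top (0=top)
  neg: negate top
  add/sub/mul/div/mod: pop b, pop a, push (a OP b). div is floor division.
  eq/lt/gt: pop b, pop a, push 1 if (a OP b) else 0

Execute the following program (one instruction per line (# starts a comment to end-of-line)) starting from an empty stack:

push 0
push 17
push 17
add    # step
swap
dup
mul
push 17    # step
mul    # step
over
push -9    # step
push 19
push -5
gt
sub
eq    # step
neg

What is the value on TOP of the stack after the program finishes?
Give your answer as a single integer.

Answer: 0

Derivation:
After 'push 0': [0]
After 'push 17': [0, 17]
After 'push 17': [0, 17, 17]
After 'add': [0, 34]
After 'swap': [34, 0]
After 'dup': [34, 0, 0]
After 'mul': [34, 0]
After 'push 17': [34, 0, 17]
After 'mul': [34, 0]
After 'over': [34, 0, 34]
After 'push -9': [34, 0, 34, -9]
After 'push 19': [34, 0, 34, -9, 19]
After 'push -5': [34, 0, 34, -9, 19, -5]
After 'gt': [34, 0, 34, -9, 1]
After 'sub': [34, 0, 34, -10]
After 'eq': [34, 0, 0]
After 'neg': [34, 0, 0]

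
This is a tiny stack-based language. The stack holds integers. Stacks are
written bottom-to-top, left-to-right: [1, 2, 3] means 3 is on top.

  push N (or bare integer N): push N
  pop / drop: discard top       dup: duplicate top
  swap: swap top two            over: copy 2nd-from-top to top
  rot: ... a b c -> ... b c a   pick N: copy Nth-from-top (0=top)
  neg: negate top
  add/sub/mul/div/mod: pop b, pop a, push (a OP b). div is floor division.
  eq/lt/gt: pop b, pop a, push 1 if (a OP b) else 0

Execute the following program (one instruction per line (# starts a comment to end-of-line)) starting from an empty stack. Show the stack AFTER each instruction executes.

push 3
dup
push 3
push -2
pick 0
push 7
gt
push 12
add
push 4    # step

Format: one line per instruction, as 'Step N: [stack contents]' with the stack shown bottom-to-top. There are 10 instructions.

Step 1: [3]
Step 2: [3, 3]
Step 3: [3, 3, 3]
Step 4: [3, 3, 3, -2]
Step 5: [3, 3, 3, -2, -2]
Step 6: [3, 3, 3, -2, -2, 7]
Step 7: [3, 3, 3, -2, 0]
Step 8: [3, 3, 3, -2, 0, 12]
Step 9: [3, 3, 3, -2, 12]
Step 10: [3, 3, 3, -2, 12, 4]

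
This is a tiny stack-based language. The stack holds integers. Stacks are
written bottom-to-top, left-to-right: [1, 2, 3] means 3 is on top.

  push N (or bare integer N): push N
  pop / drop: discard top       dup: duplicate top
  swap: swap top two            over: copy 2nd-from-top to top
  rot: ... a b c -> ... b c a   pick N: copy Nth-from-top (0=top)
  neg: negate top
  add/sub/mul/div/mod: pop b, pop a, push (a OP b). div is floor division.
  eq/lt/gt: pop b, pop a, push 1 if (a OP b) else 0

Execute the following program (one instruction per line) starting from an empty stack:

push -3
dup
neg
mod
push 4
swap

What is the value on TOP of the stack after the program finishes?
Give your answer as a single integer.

After 'push -3': [-3]
After 'dup': [-3, -3]
After 'neg': [-3, 3]
After 'mod': [0]
After 'push 4': [0, 4]
After 'swap': [4, 0]

Answer: 0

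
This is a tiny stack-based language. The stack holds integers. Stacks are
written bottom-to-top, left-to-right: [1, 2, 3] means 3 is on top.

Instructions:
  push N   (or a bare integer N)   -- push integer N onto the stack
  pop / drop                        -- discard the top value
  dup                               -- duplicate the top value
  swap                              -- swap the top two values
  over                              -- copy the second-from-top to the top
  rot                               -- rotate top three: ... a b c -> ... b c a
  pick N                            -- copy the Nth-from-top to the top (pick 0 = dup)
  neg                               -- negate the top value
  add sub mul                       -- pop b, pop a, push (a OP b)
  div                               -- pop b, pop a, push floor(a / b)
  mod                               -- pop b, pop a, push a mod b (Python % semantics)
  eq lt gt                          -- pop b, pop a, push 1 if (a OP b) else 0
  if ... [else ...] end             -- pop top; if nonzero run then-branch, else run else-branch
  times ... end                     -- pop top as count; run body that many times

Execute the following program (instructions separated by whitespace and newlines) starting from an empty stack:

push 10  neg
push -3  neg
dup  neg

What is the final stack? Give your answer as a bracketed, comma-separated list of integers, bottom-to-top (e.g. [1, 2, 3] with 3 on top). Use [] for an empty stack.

After 'push 10': [10]
After 'neg': [-10]
After 'push -3': [-10, -3]
After 'neg': [-10, 3]
After 'dup': [-10, 3, 3]
After 'neg': [-10, 3, -3]

Answer: [-10, 3, -3]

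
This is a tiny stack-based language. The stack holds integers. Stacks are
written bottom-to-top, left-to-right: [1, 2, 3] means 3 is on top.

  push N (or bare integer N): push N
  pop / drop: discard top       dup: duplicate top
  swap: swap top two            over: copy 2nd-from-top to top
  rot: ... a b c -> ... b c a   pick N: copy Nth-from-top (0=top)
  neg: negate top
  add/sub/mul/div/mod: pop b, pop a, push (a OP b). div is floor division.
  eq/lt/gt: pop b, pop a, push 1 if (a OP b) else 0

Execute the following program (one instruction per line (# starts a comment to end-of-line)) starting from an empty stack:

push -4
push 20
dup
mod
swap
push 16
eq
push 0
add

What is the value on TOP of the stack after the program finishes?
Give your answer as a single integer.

After 'push -4': [-4]
After 'push 20': [-4, 20]
After 'dup': [-4, 20, 20]
After 'mod': [-4, 0]
After 'swap': [0, -4]
After 'push 16': [0, -4, 16]
After 'eq': [0, 0]
After 'push 0': [0, 0, 0]
After 'add': [0, 0]

Answer: 0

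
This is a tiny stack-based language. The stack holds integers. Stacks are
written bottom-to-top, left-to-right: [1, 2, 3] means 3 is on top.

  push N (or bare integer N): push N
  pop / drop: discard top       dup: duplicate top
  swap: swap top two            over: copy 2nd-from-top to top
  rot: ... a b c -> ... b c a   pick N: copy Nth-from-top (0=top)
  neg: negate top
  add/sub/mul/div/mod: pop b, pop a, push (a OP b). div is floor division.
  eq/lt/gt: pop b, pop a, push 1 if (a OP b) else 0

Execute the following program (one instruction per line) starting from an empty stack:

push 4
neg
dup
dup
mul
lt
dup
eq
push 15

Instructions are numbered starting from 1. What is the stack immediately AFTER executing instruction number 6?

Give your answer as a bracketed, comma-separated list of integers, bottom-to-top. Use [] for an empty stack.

Step 1 ('push 4'): [4]
Step 2 ('neg'): [-4]
Step 3 ('dup'): [-4, -4]
Step 4 ('dup'): [-4, -4, -4]
Step 5 ('mul'): [-4, 16]
Step 6 ('lt'): [1]

Answer: [1]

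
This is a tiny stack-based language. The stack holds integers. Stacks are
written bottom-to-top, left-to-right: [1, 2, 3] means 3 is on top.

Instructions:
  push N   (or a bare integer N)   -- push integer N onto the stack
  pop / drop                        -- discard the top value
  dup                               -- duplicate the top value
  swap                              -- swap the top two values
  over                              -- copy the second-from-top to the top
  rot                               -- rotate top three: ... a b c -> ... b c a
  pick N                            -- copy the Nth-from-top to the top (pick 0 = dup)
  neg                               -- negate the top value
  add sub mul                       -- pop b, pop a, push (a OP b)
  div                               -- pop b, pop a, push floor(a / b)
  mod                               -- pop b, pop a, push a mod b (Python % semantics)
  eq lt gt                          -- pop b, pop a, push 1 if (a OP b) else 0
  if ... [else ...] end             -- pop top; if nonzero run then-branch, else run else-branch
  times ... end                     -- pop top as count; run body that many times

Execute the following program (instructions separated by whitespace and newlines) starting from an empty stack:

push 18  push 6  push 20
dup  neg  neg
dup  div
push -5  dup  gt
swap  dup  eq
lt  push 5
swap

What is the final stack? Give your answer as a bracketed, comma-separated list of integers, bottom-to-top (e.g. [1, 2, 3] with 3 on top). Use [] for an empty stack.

After 'push 18': [18]
After 'push 6': [18, 6]
After 'push 20': [18, 6, 20]
After 'dup': [18, 6, 20, 20]
After 'neg': [18, 6, 20, -20]
After 'neg': [18, 6, 20, 20]
After 'dup': [18, 6, 20, 20, 20]
After 'div': [18, 6, 20, 1]
After 'push -5': [18, 6, 20, 1, -5]
After 'dup': [18, 6, 20, 1, -5, -5]
After 'gt': [18, 6, 20, 1, 0]
After 'swap': [18, 6, 20, 0, 1]
After 'dup': [18, 6, 20, 0, 1, 1]
After 'eq': [18, 6, 20, 0, 1]
After 'lt': [18, 6, 20, 1]
After 'push 5': [18, 6, 20, 1, 5]
After 'swap': [18, 6, 20, 5, 1]

Answer: [18, 6, 20, 5, 1]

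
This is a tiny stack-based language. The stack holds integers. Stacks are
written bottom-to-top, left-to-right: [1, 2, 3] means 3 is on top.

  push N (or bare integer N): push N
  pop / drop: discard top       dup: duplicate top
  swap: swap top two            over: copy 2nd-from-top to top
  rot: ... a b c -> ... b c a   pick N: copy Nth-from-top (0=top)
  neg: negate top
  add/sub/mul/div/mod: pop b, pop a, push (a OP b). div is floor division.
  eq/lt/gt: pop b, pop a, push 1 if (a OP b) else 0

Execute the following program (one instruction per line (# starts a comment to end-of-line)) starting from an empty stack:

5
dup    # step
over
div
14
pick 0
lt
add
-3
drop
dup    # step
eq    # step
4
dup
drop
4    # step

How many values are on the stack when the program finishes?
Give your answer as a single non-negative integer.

After 'push 5': stack = [5] (depth 1)
After 'dup': stack = [5, 5] (depth 2)
After 'over': stack = [5, 5, 5] (depth 3)
After 'div': stack = [5, 1] (depth 2)
After 'push 14': stack = [5, 1, 14] (depth 3)
After 'pick 0': stack = [5, 1, 14, 14] (depth 4)
After 'lt': stack = [5, 1, 0] (depth 3)
After 'add': stack = [5, 1] (depth 2)
After 'push -3': stack = [5, 1, -3] (depth 3)
After 'drop': stack = [5, 1] (depth 2)
After 'dup': stack = [5, 1, 1] (depth 3)
After 'eq': stack = [5, 1] (depth 2)
After 'push 4': stack = [5, 1, 4] (depth 3)
After 'dup': stack = [5, 1, 4, 4] (depth 4)
After 'drop': stack = [5, 1, 4] (depth 3)
After 'push 4': stack = [5, 1, 4, 4] (depth 4)

Answer: 4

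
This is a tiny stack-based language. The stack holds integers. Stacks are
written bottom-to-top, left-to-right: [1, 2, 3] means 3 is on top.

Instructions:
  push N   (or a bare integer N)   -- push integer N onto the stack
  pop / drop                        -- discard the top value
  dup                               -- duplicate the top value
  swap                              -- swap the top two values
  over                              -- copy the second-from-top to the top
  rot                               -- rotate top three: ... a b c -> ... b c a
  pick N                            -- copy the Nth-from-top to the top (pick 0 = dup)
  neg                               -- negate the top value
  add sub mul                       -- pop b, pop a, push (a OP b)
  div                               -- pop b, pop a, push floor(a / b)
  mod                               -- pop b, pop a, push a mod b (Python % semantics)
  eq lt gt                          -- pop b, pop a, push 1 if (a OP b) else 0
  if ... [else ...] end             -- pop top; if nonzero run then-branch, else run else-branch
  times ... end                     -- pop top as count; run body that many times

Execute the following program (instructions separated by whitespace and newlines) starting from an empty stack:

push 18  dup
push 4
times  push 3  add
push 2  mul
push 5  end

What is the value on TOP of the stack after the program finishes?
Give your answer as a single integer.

Answer: 5

Derivation:
After 'push 18': [18]
After 'dup': [18, 18]
After 'push 4': [18, 18, 4]
After 'times': [18, 18]
After 'push 3': [18, 18, 3]
After 'add': [18, 21]
After 'push 2': [18, 21, 2]
After 'mul': [18, 42]
After 'push 5': [18, 42, 5]
After 'push 3': [18, 42, 5, 3]
  ...
After 'push 3': [18, 42, 16, 5, 3]
After 'add': [18, 42, 16, 8]
After 'push 2': [18, 42, 16, 8, 2]
After 'mul': [18, 42, 16, 16]
After 'push 5': [18, 42, 16, 16, 5]
After 'push 3': [18, 42, 16, 16, 5, 3]
After 'add': [18, 42, 16, 16, 8]
After 'push 2': [18, 42, 16, 16, 8, 2]
After 'mul': [18, 42, 16, 16, 16]
After 'push 5': [18, 42, 16, 16, 16, 5]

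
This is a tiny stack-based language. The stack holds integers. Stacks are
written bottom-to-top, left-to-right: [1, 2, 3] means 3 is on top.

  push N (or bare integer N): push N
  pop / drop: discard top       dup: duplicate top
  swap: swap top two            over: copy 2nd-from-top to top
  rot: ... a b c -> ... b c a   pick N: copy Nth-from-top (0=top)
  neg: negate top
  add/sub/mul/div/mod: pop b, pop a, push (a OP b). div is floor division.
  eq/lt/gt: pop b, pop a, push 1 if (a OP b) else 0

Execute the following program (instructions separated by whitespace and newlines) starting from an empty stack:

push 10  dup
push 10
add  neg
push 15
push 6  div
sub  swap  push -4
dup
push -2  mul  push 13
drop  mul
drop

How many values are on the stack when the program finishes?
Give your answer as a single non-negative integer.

Answer: 2

Derivation:
After 'push 10': stack = [10] (depth 1)
After 'dup': stack = [10, 10] (depth 2)
After 'push 10': stack = [10, 10, 10] (depth 3)
After 'add': stack = [10, 20] (depth 2)
After 'neg': stack = [10, -20] (depth 2)
After 'push 15': stack = [10, -20, 15] (depth 3)
After 'push 6': stack = [10, -20, 15, 6] (depth 4)
After 'div': stack = [10, -20, 2] (depth 3)
After 'sub': stack = [10, -22] (depth 2)
After 'swap': stack = [-22, 10] (depth 2)
After 'push -4': stack = [-22, 10, -4] (depth 3)
After 'dup': stack = [-22, 10, -4, -4] (depth 4)
After 'push -2': stack = [-22, 10, -4, -4, -2] (depth 5)
After 'mul': stack = [-22, 10, -4, 8] (depth 4)
After 'push 13': stack = [-22, 10, -4, 8, 13] (depth 5)
After 'drop': stack = [-22, 10, -4, 8] (depth 4)
After 'mul': stack = [-22, 10, -32] (depth 3)
After 'drop': stack = [-22, 10] (depth 2)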